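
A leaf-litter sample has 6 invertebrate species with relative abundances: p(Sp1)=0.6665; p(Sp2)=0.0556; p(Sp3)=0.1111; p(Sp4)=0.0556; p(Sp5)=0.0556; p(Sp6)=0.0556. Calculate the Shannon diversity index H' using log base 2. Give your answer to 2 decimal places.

1.67

Each pᵢ log₂ pᵢ term (working shown to 4 dp, full precision carried): 0.6665×(-0.5853)=-0.3901, 0.0556×(-4.1688)=-0.2318, 0.1111×(-3.1701)=-0.3522, 0.0556×(-4.1688)=-0.2318, 0.0556×(-4.1688)=-0.2318, 0.0556×(-4.1688)=-0.2318.
Sum = -1.6694, so H' = 1.67.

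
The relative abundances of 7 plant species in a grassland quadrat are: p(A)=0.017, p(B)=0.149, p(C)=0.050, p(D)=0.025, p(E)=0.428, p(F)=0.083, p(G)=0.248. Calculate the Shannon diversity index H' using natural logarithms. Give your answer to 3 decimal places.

1.511

Each pᵢ ln pᵢ term (working shown to 5 dp, full precision carried): 0.017×(-4.07454)=-0.06927, 0.149×(-1.90381)=-0.28367, 0.05×(-2.99573)=-0.14979, 0.025×(-3.68888)=-0.09222, 0.428×(-0.84863)=-0.36321, 0.083×(-2.48891)=-0.20658, 0.248×(-1.39433)=-0.34579.
Sum = -1.51053, so H' = 1.511.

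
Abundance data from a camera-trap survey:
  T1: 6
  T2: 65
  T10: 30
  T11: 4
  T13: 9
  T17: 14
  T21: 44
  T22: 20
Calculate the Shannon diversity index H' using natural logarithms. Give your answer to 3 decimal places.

Total N = 6+65+30+4+9+14+44+20 = 192, so the proportions are 0.03125, 0.33854, 0.15625, 0.02083, 0.04688, 0.07292, 0.22917, 0.10417 (working shown to 5 dp, full precision carried).
Each pᵢ ln pᵢ term: 0.03125×(-3.46574)=-0.10830, 0.33854×(-1.08311)=-0.36668, 0.15625×(-1.85630)=-0.29005, 0.02083×(-3.87120)=-0.08065, 0.04688×(-3.06027)=-0.14345, 0.07292×(-2.61844)=-0.19093, 0.22917×(-1.47331)=-0.33763, 0.10417×(-2.26176)=-0.23560.
Sum = -1.75329, so H' = 1.753.

1.753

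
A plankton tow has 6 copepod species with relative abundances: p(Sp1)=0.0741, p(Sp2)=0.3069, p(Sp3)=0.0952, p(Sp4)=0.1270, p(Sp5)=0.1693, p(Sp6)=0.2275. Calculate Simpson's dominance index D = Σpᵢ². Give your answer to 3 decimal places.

D = 0.0741² + 0.3069² + 0.0952² + 0.127² + 0.1693² + 0.2275² = 0.00549 + 0.09419 + 0.00906 + 0.01613 + 0.02866 + 0.05176 = 0.20529 (working shown to 5 dp, full precision carried).
To 3 decimal places, D = 0.205.

0.205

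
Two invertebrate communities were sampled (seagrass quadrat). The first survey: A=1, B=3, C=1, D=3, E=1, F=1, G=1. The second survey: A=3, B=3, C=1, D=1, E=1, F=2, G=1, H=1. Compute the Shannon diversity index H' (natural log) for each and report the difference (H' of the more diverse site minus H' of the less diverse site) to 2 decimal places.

The first survey: N=11, proportions 0.0909, 0.2727, 0.0909, 0.2727, 0.0909, 0.0909, 0.0909, giving H' = 1.7987 (working shown to 4 dp, full precision carried).
The second survey: N=13, proportions 0.2308, 0.2308, 0.0769, 0.0769, 0.0769, 0.1538, 0.0769, 0.0769, giving H' = 1.9513.
Difference = |1.7987 − 1.9513| = 0.1526, i.e. 0.15 to 2 decimal places.

0.15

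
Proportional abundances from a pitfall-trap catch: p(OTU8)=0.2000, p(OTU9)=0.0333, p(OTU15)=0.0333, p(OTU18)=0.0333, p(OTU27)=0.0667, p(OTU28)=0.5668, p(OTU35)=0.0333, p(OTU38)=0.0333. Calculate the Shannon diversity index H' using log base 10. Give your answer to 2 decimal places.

Each pᵢ log₁₀ pᵢ term (working shown to 4 dp, full precision carried): 0.2×(-0.6990)=-0.1398, 0.0333×(-1.4776)=-0.0492, 0.0333×(-1.4776)=-0.0492, 0.0333×(-1.4776)=-0.0492, 0.0667×(-1.1759)=-0.0784, 0.5668×(-0.2466)=-0.1398, 0.0333×(-1.4776)=-0.0492, 0.0333×(-1.4776)=-0.0492.
Sum = -0.6040, so H' = 0.60.

0.60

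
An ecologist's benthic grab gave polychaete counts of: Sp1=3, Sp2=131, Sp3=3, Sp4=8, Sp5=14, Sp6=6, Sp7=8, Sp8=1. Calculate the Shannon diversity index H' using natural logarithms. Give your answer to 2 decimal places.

Total N = 3+131+3+8+14+6+8+1 = 174, so the proportions are 0.0172, 0.7529, 0.0172, 0.046, 0.0805, 0.0345, 0.046, 0.0057 (working shown to 4 dp, full precision carried).
Each pᵢ ln pᵢ term: 0.0172×(-4.0604)=-0.0700, 0.7529×(-0.2839)=-0.2137, 0.0172×(-4.0604)=-0.0700, 0.046×(-3.0796)=-0.1416, 0.0805×(-2.5200)=-0.2028, 0.0345×(-3.3673)=-0.1161, 0.046×(-3.0796)=-0.1416, 0.0057×(-5.1591)=-0.0296.
Sum = -0.9854, so H' = 0.99.

0.99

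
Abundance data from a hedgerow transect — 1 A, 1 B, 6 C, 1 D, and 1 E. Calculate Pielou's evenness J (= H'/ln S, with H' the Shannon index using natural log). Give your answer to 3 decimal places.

0.763

Total N = 1+1+6+1+1 = 10, so the proportions are 0.1, 0.1, 0.6, 0.1, 0.1 (working shown to 5 dp, full precision carried).
H' = −Σ pᵢ ln pᵢ = −((-0.23026) + (-0.23026) + (-0.30650) + (-0.23026) + (-0.23026)) = 1.22753.
With S = 5 species, ln S = 1.60944, so J = 1.22753/1.60944 = 0.76271, i.e. 0.763 to 3 decimal places.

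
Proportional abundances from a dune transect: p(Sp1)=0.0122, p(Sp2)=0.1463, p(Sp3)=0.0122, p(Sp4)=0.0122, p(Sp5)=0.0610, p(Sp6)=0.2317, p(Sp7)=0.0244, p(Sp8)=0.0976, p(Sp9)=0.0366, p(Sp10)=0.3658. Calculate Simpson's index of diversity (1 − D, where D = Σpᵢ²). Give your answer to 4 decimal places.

D = 0.0122² + 0.1463² + 0.0122² + 0.0122² + 0.061² + 0.2317² + 0.0244² + 0.0976² + 0.0366² + 0.3658² = 0.000149 + 0.021404 + 0.000149 + 0.000149 + 0.003721 + 0.053685 + 0.000595 + 0.009526 + 0.001340 + 0.133810 = 0.224526 (working shown to 6 dp, full precision carried).
So 1 − D = 0.775474, i.e. 0.7755 to 4 decimal places.

0.7755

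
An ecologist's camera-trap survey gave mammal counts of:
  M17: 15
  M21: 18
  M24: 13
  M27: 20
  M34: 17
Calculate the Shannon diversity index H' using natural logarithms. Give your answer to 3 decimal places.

Total N = 15+18+13+20+17 = 83, so the proportions are 0.18072, 0.21687, 0.15663, 0.24096, 0.20482 (working shown to 5 dp, full precision carried).
Each pᵢ ln pᵢ term: 0.18072×(-1.71079)=-0.30918, 0.21687×(-1.52847)=-0.33148, 0.15663×(-1.85389)=-0.29037, 0.24096×(-1.42311)=-0.34292, 0.20482×(-1.58563)=-0.32477.
Sum = -1.59871, so H' = 1.599.

1.599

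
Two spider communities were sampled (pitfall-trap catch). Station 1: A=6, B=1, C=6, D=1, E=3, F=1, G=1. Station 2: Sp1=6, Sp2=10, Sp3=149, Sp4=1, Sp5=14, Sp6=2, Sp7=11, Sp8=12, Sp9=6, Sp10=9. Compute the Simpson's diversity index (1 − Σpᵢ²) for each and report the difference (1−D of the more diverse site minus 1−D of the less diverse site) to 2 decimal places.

Station 1: N=19, proportions 0.3158, 0.0526, 0.3158, 0.0526, 0.1579, 0.0526, 0.0526, giving 1−D = 0.7645 (working shown to 4 dp, full precision carried).
Station 2: N=220, proportions 0.0273, 0.0455, 0.6773, 0.0045, 0.0636, 0.0091, 0.05, 0.0545, 0.0273, 0.0409, giving 1−D = 0.5264.
Difference = |0.7645 − 0.5264| = 0.2381, i.e. 0.24 to 2 decimal places.

0.24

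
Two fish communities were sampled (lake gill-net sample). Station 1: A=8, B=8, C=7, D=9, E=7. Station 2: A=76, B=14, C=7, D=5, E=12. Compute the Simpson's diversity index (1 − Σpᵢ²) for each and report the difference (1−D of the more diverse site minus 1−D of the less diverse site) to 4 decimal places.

Station 1: N=39, proportions 0.2051282, 0.2051282, 0.1794872, 0.2307692, 0.1794872, giving 1−D = 0.7981591 (working shown to 7 dp, full precision carried).
Station 2: N=114, proportions 0.6666667, 0.122807, 0.0614035, 0.0438596, 0.1052632, giving 1−D = 0.5236996.
Difference = |0.7981591 − 0.5236996| = 0.2744595, i.e. 0.2745 to 4 decimal places.

0.2745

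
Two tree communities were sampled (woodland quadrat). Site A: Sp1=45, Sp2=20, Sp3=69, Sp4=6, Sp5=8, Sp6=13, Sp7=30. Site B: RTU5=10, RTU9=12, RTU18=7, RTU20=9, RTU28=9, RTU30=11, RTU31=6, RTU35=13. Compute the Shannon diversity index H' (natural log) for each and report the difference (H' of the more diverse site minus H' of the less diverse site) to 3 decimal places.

0.392

Site A: N=191, proportions 0.235602, 0.104712, 0.361257, 0.031414, 0.041885, 0.068063, 0.157068, giving H' = 1.659948 (working shown to 6 dp, full precision carried).
Site B: N=77, proportions 0.12987, 0.155844, 0.090909, 0.116883, 0.116883, 0.142857, 0.077922, 0.168831, giving H' = 2.051755.
Difference = |1.659948 − 2.051755| = 0.391807, i.e. 0.392 to 3 decimal places.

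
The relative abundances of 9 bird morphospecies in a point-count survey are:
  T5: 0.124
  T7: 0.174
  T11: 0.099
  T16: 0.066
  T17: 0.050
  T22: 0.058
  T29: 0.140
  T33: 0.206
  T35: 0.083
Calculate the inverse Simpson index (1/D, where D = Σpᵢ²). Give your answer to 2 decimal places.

D = 0.124² + 0.174² + 0.099² + 0.066² + 0.05² + 0.058² + 0.14² + 0.206² + 0.083² = 0.015376 + 0.030276 + 0.009801 + 0.004356 + 0.002500 + 0.003364 + 0.019600 + 0.042436 + 0.006889 = 0.134598 (working shown to 6 dp, full precision carried).
So 1/D = 7.4295, i.e. 7.43 to 2 decimal places.

7.43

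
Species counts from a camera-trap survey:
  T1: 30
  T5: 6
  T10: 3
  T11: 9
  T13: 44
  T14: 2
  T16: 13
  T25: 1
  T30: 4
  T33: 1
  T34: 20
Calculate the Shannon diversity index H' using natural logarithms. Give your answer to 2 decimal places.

1.86

Total N = 30+6+3+9+44+2+13+1+4+1+20 = 133, so the proportions are 0.2256, 0.0451, 0.0226, 0.0677, 0.3308, 0.015, 0.0977, 0.0075, 0.0301, 0.0075, 0.1504 (working shown to 4 dp, full precision carried).
Each pᵢ ln pᵢ term: 0.2256×(-1.4892)=-0.3359, 0.0451×(-3.0986)=-0.1398, 0.0226×(-3.7917)=-0.0855, 0.0677×(-2.6931)=-0.1822, 0.3308×(-1.1062)=-0.3659, 0.015×(-4.1972)=-0.0631, 0.0977×(-2.3254)=-0.2273, 0.0075×(-4.8903)=-0.0368, 0.0301×(-3.5041)=-0.1054, 0.0075×(-4.8903)=-0.0368, 0.1504×(-1.8946)=-0.2849.
Sum = -1.8636, so H' = 1.86.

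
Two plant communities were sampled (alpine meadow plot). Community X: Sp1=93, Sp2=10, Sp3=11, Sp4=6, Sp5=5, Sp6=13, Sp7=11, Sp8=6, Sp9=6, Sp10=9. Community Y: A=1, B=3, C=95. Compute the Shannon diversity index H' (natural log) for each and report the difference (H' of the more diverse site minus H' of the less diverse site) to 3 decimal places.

1.469

Community X: N=170, proportions 0.54706, 0.05882, 0.06471, 0.03529, 0.02941, 0.07647, 0.06471, 0.03529, 0.03529, 0.05294, giving H' = 1.66092 (working shown to 5 dp, full precision carried).
Community Y: N=99, proportions 0.0101, 0.0303, 0.9596, giving H' = 0.19195.
Difference = |1.66092 − 0.19195| = 1.46897, i.e. 1.469 to 3 decimal places.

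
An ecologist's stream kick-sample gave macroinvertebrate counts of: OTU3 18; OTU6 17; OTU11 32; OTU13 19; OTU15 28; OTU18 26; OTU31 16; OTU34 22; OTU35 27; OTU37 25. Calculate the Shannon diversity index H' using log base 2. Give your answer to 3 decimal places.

3.286

Total N = 18+17+32+19+28+26+16+22+27+25 = 230, so the proportions are 0.07826, 0.07391, 0.13913, 0.08261, 0.12174, 0.11304, 0.06957, 0.09565, 0.11739, 0.1087 (working shown to 5 dp, full precision carried).
Each pᵢ log₂ pᵢ term: 0.07826×(-3.67557)=-0.28765, 0.07391×(-3.75803)=-0.27777, 0.13913×(-2.84549)=-0.39589, 0.08261×(-3.59756)=-0.29719, 0.12174×(-3.03814)=-0.36986, 0.11304×(-3.14505)=-0.35553, 0.06957×(-3.84549)=-0.26751, 0.09565×(-3.38606)=-0.32388, 0.11739×(-3.09060)=-0.36281, 0.1087×(-3.20163)=-0.34800.
Sum = -3.28610, so H' = 3.286.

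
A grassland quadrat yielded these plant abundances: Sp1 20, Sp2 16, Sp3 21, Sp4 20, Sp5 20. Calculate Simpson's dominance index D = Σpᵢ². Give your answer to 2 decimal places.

0.20

Total N = 20+16+21+20+20 = 97, so the proportions are 0.2062, 0.1649, 0.2165, 0.2062, 0.2062 (working shown to 4 dp, full precision carried).
D = 0.2062² + 0.1649² + 0.2165² + 0.2062² + 0.2062² = 0.0425 + 0.0272 + 0.0469 + 0.0425 + 0.0425 = 0.2016.
To 2 decimal places, D = 0.20.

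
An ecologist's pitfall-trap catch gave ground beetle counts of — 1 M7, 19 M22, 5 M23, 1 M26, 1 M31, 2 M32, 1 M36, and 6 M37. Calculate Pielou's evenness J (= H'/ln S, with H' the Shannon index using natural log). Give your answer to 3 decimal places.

Total N = 1+19+5+1+1+2+1+6 = 36, so the proportions are 0.02778, 0.52778, 0.13889, 0.02778, 0.02778, 0.05556, 0.02778, 0.16667 (working shown to 5 dp, full precision carried).
H' = −Σ pᵢ ln pᵢ = −((-0.09954) + (-0.33729) + (-0.27418) + (-0.09954) + (-0.09954) + (-0.16058) + (-0.09954) + (-0.29863)) = 1.46884.
With S = 8 species, ln S = 2.07944, so J = 1.46884/2.07944 = 0.70636, i.e. 0.706 to 3 decimal places.

0.706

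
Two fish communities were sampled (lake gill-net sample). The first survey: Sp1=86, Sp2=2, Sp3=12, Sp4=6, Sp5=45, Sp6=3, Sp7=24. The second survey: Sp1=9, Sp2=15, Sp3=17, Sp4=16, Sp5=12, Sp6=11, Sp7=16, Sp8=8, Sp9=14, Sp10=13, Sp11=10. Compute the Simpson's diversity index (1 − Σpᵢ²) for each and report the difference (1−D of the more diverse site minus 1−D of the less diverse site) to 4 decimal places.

0.2260

The first survey: N=178, proportions 0.483146, 0.011236, 0.067416, 0.033708, 0.252809, 0.016854, 0.134831, giving 1−D = 0.678387 (working shown to 6 dp, full precision carried).
The second survey: N=141, proportions 0.06383, 0.106383, 0.120567, 0.113475, 0.085106, 0.078014, 0.113475, 0.056738, 0.099291, 0.092199, 0.070922, giving 1−D = 0.904381.
Difference = |0.678387 − 0.904381| = 0.225994, i.e. 0.2260 to 4 decimal places.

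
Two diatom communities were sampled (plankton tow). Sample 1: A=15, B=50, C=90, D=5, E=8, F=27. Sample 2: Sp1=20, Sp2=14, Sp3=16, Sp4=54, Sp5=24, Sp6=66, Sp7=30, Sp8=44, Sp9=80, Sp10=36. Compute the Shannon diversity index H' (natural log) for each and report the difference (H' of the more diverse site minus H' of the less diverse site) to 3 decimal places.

0.753

Sample 1: N=195, proportions 0.07692, 0.25641, 0.46154, 0.02564, 0.04103, 0.13846, giving H' = 1.40185 (working shown to 5 dp, full precision carried).
Sample 2: N=384, proportions 0.05208, 0.03646, 0.04167, 0.14062, 0.0625, 0.17188, 0.07812, 0.11458, 0.20833, 0.09375, giving H' = 2.15500.
Difference = |1.40185 − 2.15500| = 0.75315, i.e. 0.753 to 3 decimal places.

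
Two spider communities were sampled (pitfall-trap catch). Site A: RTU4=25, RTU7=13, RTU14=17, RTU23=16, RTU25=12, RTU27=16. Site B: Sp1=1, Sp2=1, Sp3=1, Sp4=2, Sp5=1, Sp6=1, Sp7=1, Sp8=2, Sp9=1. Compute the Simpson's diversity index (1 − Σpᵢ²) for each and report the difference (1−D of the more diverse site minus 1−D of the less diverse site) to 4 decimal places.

0.0535

Site A: N=99, proportions 0.252525, 0.131313, 0.171717, 0.161616, 0.121212, 0.161616, giving 1−D = 0.822569 (working shown to 6 dp, full precision carried).
Site B: N=11, proportions 0.090909, 0.090909, 0.090909, 0.181818, 0.090909, 0.090909, 0.090909, 0.181818, 0.090909, giving 1−D = 0.876033.
Difference = |0.822569 − 0.876033| = 0.053464, i.e. 0.0535 to 4 decimal places.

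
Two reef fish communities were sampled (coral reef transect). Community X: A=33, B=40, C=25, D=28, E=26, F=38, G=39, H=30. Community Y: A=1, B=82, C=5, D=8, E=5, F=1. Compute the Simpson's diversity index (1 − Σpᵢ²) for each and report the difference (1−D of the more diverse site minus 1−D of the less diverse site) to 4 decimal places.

Community X: N=259, proportions 0.1274131, 0.1544402, 0.0965251, 0.1081081, 0.1003861, 0.1467181, 0.1505792, 0.1158301, giving 1−D = 0.8712154 (working shown to 7 dp, full precision carried).
Community Y: N=102, proportions 0.0098039, 0.8039216, 0.0490196, 0.0784314, 0.0490196, 0.0098039, giving 1−D = 0.3425606.
Difference = |0.8712154 − 0.3425606| = 0.5286548, i.e. 0.5287 to 4 decimal places.

0.5287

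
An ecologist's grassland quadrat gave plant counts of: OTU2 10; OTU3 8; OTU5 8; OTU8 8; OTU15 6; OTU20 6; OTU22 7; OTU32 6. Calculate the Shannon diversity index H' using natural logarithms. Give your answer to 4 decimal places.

2.0639

Total N = 10+8+8+8+6+6+7+6 = 59, so the proportions are 0.169492, 0.135593, 0.135593, 0.135593, 0.101695, 0.101695, 0.118644, 0.101695 (working shown to 6 dp, full precision carried).
Each pᵢ ln pᵢ term: 0.169492×(-1.774952)=-0.300839, 0.135593×(-1.998096)=-0.270928, 0.135593×(-1.998096)=-0.270928, 0.135593×(-1.998096)=-0.270928, 0.101695×(-2.285778)=-0.232452, 0.101695×(-2.285778)=-0.232452, 0.118644×(-2.131627)=-0.252905, 0.101695×(-2.285778)=-0.232452.
Sum = -2.063885, so H' = 2.0639.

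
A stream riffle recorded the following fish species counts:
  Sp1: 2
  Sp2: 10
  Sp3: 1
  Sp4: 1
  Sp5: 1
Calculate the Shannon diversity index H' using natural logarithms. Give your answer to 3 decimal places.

1.081

Total N = 2+10+1+1+1 = 15, so the proportions are 0.13333, 0.66667, 0.06667, 0.06667, 0.06667 (working shown to 5 dp, full precision carried).
Each pᵢ ln pᵢ term: 0.13333×(-2.01490)=-0.26865, 0.66667×(-0.40547)=-0.27031, 0.06667×(-2.70805)=-0.18054, 0.06667×(-2.70805)=-0.18054, 0.06667×(-2.70805)=-0.18054.
Sum = -1.08057, so H' = 1.081.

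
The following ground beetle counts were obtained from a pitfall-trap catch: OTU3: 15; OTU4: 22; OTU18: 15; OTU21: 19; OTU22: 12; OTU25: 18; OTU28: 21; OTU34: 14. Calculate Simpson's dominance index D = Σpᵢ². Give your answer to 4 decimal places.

Total N = 15+22+15+19+12+18+21+14 = 136, so the proportions are 0.110294, 0.161765, 0.110294, 0.139706, 0.088235, 0.132353, 0.154412, 0.102941 (working shown to 6 dp, full precision carried).
D = 0.110294² + 0.161765² + 0.110294² + 0.139706² + 0.088235² + 0.132353² + 0.154412² + 0.102941² = 0.012165 + 0.026168 + 0.012165 + 0.019518 + 0.007785 + 0.017517 + 0.023843 + 0.010597 = 0.129758.
To 4 decimal places, D = 0.1298.

0.1298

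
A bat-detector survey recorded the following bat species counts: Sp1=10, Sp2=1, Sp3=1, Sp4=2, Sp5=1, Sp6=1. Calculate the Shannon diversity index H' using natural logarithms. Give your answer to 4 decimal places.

Total N = 10+1+1+2+1+1 = 16, so the proportions are 0.625, 0.0625, 0.0625, 0.125, 0.0625, 0.0625 (working shown to 6 dp, full precision carried).
Each pᵢ ln pᵢ term: 0.625×(-0.470004)=-0.293752, 0.0625×(-2.772589)=-0.173287, 0.0625×(-2.772589)=-0.173287, 0.125×(-2.079442)=-0.259930, 0.0625×(-2.772589)=-0.173287, 0.0625×(-2.772589)=-0.173287.
Sum = -1.246830, so H' = 1.2468.

1.2468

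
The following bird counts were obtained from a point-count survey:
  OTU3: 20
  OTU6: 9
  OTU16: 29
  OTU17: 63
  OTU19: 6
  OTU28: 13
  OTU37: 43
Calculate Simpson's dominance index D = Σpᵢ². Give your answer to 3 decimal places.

Total N = 20+9+29+63+6+13+43 = 183, so the proportions are 0.10929, 0.04918, 0.15847, 0.34426, 0.03279, 0.07104, 0.23497 (working shown to 5 dp, full precision carried).
D = 0.10929² + 0.04918² + 0.15847² + 0.34426² + 0.03279² + 0.07104² + 0.23497² = 0.01194 + 0.00242 + 0.02511 + 0.11852 + 0.00107 + 0.00505 + 0.05521 = 0.21933.
To 3 decimal places, D = 0.219.

0.219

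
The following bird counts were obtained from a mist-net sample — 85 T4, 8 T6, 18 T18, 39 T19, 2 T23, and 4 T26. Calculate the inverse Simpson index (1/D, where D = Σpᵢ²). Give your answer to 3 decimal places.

Total N = 85+8+18+39+2+4 = 156, so the proportions are 0.544872, 0.051282, 0.115385, 0.25, 0.012821, 0.025641 (working shown to 6 dp, full precision carried).
D = 0.544872² + 0.051282² + 0.115385² + 0.25² + 0.012821² + 0.025641² = 0.296885 + 0.002630 + 0.013314 + 0.062500 + 0.000164 + 0.000657 = 0.376151.
So 1/D = 2.65851, i.e. 2.659 to 3 decimal places.

2.659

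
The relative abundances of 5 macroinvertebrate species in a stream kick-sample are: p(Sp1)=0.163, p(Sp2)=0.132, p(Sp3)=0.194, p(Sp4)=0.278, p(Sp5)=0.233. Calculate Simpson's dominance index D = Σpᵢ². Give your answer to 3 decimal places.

D = 0.163² + 0.132² + 0.194² + 0.278² + 0.233² = 0.02657 + 0.01742 + 0.03764 + 0.07728 + 0.05429 = 0.21320 (working shown to 5 dp, full precision carried).
To 3 decimal places, D = 0.213.

0.213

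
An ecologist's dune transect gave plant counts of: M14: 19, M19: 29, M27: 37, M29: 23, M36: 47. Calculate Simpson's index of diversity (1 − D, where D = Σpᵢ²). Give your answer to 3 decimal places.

0.779

Total N = 19+29+37+23+47 = 155, so the proportions are 0.12258, 0.1871, 0.23871, 0.14839, 0.30323 (working shown to 5 dp, full precision carried).
D = 0.12258² + 0.1871² + 0.23871² + 0.14839² + 0.30323² = 0.01503 + 0.03501 + 0.05698 + 0.02202 + 0.09195 = 0.22098.
So 1 − D = 0.77902, i.e. 0.779 to 3 decimal places.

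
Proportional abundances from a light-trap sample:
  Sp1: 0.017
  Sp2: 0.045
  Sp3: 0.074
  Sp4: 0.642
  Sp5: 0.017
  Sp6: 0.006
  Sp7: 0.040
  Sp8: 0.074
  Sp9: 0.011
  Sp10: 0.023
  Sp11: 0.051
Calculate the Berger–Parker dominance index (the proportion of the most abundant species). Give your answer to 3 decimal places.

0.642

The largest proportion is 0.642, i.e. d = 0.642 to 3 decimal places.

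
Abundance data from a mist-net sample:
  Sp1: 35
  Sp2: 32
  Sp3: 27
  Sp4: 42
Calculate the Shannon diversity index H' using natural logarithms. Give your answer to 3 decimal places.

1.374

Total N = 35+32+27+42 = 136, so the proportions are 0.25735, 0.23529, 0.19853, 0.30882 (working shown to 5 dp, full precision carried).
Each pᵢ ln pᵢ term: 0.25735×(-1.35731)=-0.34931, 0.23529×(-1.44692)=-0.34045, 0.19853×(-1.61682)=-0.32099, 0.30882×(-1.17499)=-0.36286.
Sum = -1.37361, so H' = 1.374.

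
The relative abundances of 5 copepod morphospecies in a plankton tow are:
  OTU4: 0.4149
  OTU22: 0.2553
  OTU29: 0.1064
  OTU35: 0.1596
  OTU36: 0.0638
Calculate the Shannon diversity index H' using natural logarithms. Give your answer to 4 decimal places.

1.4204

Each pᵢ ln pᵢ term (working shown to 6 dp, full precision carried): 0.4149×(-0.879718)=-0.364995, 0.2553×(-1.365316)=-0.348565, 0.1064×(-2.240550)=-0.238394, 0.1596×(-1.835085)=-0.292880, 0.0638×(-2.752002)=-0.175578.
Sum = -1.420412, so H' = 1.4204.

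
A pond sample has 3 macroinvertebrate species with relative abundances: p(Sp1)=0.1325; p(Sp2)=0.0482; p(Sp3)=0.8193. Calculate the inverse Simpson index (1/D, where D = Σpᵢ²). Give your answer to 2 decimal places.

D = 0.1325² + 0.0482² + 0.8193² = 0.01756 + 0.00232 + 0.67125 = 0.69113 (working shown to 5 dp, full precision carried).
So 1/D = 1.4469, i.e. 1.45 to 2 decimal places.

1.45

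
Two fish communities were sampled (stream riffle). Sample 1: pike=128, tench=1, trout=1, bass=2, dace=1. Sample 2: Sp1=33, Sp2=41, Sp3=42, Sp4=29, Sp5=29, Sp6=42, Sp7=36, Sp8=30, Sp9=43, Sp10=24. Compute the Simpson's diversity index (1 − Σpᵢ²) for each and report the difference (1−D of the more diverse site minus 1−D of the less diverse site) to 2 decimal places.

0.82

Sample 1: N=133, proportions 0.962406, 0.007519, 0.007519, 0.015038, 0.007519, giving 1−D = 0.073379 (working shown to 6 dp, full precision carried).
Sample 2: N=349, proportions 0.094556, 0.117479, 0.120344, 0.083095, 0.083095, 0.120344, 0.103152, 0.08596, 0.123209, 0.068768, giving 1−D = 0.896544.
Difference = |0.073379 − 0.896544| = 0.823165, i.e. 0.82 to 2 decimal places.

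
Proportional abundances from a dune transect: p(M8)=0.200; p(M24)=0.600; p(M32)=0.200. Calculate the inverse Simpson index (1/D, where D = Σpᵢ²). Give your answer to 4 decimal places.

2.2727

D = 0.2² + 0.6² + 0.2² = 0.0400000 + 0.3600000 + 0.0400000 = 0.4400000 (working shown to 7 dp, full precision carried).
So 1/D = 2.272727, i.e. 2.2727 to 4 decimal places.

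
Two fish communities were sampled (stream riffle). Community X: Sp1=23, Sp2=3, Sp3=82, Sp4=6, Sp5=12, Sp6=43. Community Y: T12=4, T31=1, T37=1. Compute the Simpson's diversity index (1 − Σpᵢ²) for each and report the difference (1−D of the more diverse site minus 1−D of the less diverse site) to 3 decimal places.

Community X: N=169, proportions 0.13609, 0.01775, 0.48521, 0.0355, 0.07101, 0.25444, giving 1−D = 0.67470 (working shown to 5 dp, full precision carried).
Community Y: N=6, proportions 0.66667, 0.16667, 0.16667, giving 1−D = 0.50000.
Difference = |0.67470 − 0.50000| = 0.17470, i.e. 0.175 to 3 decimal places.

0.175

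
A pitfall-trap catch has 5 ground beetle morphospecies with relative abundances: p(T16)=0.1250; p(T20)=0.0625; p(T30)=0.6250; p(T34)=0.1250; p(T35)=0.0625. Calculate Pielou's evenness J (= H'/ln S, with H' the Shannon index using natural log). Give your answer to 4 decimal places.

H' = −Σ pᵢ ln pᵢ = −((-0.259930) + (-0.173287) + (-0.293752) + (-0.259930) + (-0.173287)) = 1.160186 (working shown to 6 dp, full precision carried).
With S = 5 species, ln S = 1.609438, so J = 1.160186/1.609438 = 0.720864, i.e. 0.7209 to 4 decimal places.

0.7209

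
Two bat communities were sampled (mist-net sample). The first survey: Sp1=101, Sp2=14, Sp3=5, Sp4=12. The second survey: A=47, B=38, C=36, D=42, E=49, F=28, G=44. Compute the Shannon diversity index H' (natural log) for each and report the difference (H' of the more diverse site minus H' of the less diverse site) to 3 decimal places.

1.147

The first survey: N=132, proportions 0.76515, 0.10606, 0.03788, 0.09091, giving H' = 0.78477 (working shown to 5 dp, full precision carried).
The second survey: N=284, proportions 0.16549, 0.1338, 0.12676, 0.14789, 0.17254, 0.09859, 0.15493, giving H' = 1.93179.
Difference = |0.78477 − 1.93179| = 1.14702, i.e. 1.147 to 3 decimal places.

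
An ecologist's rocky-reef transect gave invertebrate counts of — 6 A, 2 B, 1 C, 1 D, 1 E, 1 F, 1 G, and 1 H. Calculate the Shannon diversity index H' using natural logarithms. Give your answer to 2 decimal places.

Total N = 6+2+1+1+1+1+1+1 = 14, so the proportions are 0.4286, 0.1429, 0.0714, 0.0714, 0.0714, 0.0714, 0.0714, 0.0714 (working shown to 4 dp, full precision carried).
Each pᵢ ln pᵢ term: 0.4286×(-0.8473)=-0.3631, 0.1429×(-1.9459)=-0.2780, 0.0714×(-2.6391)=-0.1885, 0.0714×(-2.6391)=-0.1885, 0.0714×(-2.6391)=-0.1885, 0.0714×(-2.6391)=-0.1885, 0.0714×(-2.6391)=-0.1885, 0.0714×(-2.6391)=-0.1885.
Sum = -1.7721, so H' = 1.77.

1.77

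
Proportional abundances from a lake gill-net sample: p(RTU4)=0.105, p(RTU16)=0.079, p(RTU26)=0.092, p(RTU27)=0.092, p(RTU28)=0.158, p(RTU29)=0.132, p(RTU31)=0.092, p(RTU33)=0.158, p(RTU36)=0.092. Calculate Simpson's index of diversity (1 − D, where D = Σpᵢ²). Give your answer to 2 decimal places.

0.88

D = 0.105² + 0.079² + 0.092² + 0.092² + 0.158² + 0.132² + 0.092² + 0.158² + 0.092² = 0.0110 + 0.0062 + 0.0085 + 0.0085 + 0.0250 + 0.0174 + 0.0085 + 0.0250 + 0.0085 = 0.1185 (working shown to 4 dp, full precision carried).
So 1 − D = 0.8815, i.e. 0.88 to 2 decimal places.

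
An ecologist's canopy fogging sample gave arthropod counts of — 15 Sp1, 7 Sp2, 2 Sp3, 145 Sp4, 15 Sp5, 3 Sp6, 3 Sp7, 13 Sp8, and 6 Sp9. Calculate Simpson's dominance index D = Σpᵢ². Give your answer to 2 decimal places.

0.50

Total N = 15+7+2+145+15+3+3+13+6 = 209, so the proportions are 0.0718, 0.0335, 0.0096, 0.6938, 0.0718, 0.0144, 0.0144, 0.0622, 0.0287 (working shown to 4 dp, full precision carried).
D = 0.0718² + 0.0335² + 0.0096² + 0.6938² + 0.0718² + 0.0144² + 0.0144² + 0.0622² + 0.0287² = 0.0052 + 0.0011 + 0.0001 + 0.4813 + 0.0052 + 0.0002 + 0.0002 + 0.0039 + 0.0008 = 0.4980.
To 2 decimal places, D = 0.50.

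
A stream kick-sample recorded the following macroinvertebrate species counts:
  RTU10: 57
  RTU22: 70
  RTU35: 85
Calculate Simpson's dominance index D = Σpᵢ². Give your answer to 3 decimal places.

0.342

Total N = 57+70+85 = 212, so the proportions are 0.26887, 0.33019, 0.40094 (working shown to 5 dp, full precision carried).
D = 0.26887² + 0.33019² + 0.40094² = 0.07229 + 0.10902 + 0.16076 = 0.34207.
To 3 decimal places, D = 0.342.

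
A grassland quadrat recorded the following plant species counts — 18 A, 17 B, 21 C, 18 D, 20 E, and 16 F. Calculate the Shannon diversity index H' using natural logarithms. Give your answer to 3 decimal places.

Total N = 18+17+21+18+20+16 = 110, so the proportions are 0.16364, 0.15455, 0.19091, 0.16364, 0.18182, 0.14545 (working shown to 5 dp, full precision carried).
Each pᵢ ln pᵢ term: 0.16364×(-1.81011)=-0.29620, 0.15455×(-1.86727)=-0.28858, 0.19091×(-1.65596)=-0.31614, 0.16364×(-1.81011)=-0.29620, 0.18182×(-1.70475)=-0.30995, 0.14545×(-1.92789)=-0.28042.
Sum = -1.78749, so H' = 1.787.

1.787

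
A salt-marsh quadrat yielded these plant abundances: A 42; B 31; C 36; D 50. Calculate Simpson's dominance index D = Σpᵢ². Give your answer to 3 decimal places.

Total N = 42+31+36+50 = 159, so the proportions are 0.26415, 0.19497, 0.22642, 0.31447 (working shown to 5 dp, full precision carried).
D = 0.26415² + 0.19497² + 0.22642² + 0.31447² = 0.06978 + 0.03801 + 0.05126 + 0.09889 = 0.25794.
To 3 decimal places, D = 0.258.

0.258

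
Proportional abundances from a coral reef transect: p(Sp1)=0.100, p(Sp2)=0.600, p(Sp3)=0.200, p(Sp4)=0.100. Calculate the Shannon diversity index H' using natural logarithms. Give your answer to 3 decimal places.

1.089

Each pᵢ ln pᵢ term (working shown to 5 dp, full precision carried): 0.1×(-2.30259)=-0.23026, 0.6×(-0.51083)=-0.30650, 0.2×(-1.60944)=-0.32189, 0.1×(-2.30259)=-0.23026.
Sum = -1.08890, so H' = 1.089.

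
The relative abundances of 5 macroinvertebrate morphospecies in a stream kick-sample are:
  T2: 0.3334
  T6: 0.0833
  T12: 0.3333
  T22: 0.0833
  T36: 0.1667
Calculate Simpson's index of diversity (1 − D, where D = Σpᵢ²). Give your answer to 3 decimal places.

D = 0.3334² + 0.0833² + 0.3333² + 0.0833² + 0.1667² = 0.11116 + 0.00694 + 0.11109 + 0.00694 + 0.02779 = 0.26391 (working shown to 5 dp, full precision carried).
So 1 − D = 0.73609, i.e. 0.736 to 3 decimal places.

0.736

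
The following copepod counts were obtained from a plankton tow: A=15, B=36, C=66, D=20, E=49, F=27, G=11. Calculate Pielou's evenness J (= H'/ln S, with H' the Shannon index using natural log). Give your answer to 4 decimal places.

0.9179

Total N = 15+36+66+20+49+27+11 = 224, so the proportions are 0.066964, 0.160714, 0.294643, 0.089286, 0.21875, 0.120536, 0.049107 (working shown to 6 dp, full precision carried).
H' = −Σ pᵢ ln pᵢ = −((-0.181044) + (-0.293806) + (-0.360051) + (-0.215707) + (-0.332462) + (-0.255031) + (-0.147997)) = 1.786097.
With S = 7 species, ln S = 1.945910, so J = 1.786097/1.945910 = 0.917872, i.e. 0.9179 to 4 decimal places.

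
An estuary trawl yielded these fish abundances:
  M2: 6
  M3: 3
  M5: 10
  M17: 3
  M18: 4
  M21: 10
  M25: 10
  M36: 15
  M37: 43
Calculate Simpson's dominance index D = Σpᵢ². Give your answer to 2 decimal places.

0.23

Total N = 6+3+10+3+4+10+10+15+43 = 104, so the proportions are 0.0577, 0.0288, 0.0962, 0.0288, 0.0385, 0.0962, 0.0962, 0.1442, 0.4135 (working shown to 4 dp, full precision carried).
D = 0.0577² + 0.0288² + 0.0962² + 0.0288² + 0.0385² + 0.0962² + 0.0962² + 0.1442² + 0.4135² = 0.0033 + 0.0008 + 0.0092 + 0.0008 + 0.0015 + 0.0092 + 0.0092 + 0.0208 + 0.1710 = 0.2260.
To 2 decimal places, D = 0.23.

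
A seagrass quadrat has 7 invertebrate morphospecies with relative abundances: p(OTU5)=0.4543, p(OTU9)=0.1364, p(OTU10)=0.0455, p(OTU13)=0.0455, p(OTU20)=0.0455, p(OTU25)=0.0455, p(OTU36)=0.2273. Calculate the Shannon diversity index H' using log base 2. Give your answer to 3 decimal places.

2.206

Each pᵢ log₂ pᵢ term (working shown to 5 dp, full precision carried): 0.4543×(-1.13828)=-0.51712, 0.1364×(-2.87408)=-0.39203, 0.0455×(-4.45799)=-0.20284, 0.0455×(-4.45799)=-0.20284, 0.0455×(-4.45799)=-0.20284, 0.0455×(-4.45799)=-0.20284, 0.2273×(-2.13733)=-0.48582.
Sum = -2.20632, so H' = 2.206.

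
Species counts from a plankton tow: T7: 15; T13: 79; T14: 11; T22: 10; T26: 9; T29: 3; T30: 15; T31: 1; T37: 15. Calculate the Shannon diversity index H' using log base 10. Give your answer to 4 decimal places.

0.7157

Total N = 15+79+11+10+9+3+15+1+15 = 158, so the proportions are 0.094937, 0.5, 0.06962, 0.063291, 0.056962, 0.018987, 0.094937, 0.006329, 0.094937 (working shown to 6 dp, full precision carried).
Each pᵢ log₁₀ pᵢ term: 0.094937×(-1.022566)=-0.097079, 0.5×(-0.301030)=-0.150515, 0.06962×(-1.157264)=-0.080569, 0.063291×(-1.198657)=-0.075864, 0.056962×(-1.244415)=-0.070884, 0.018987×(-1.721536)=-0.032687, 0.094937×(-1.022566)=-0.097079, 0.006329×(-2.198657)=-0.013916, 0.094937×(-1.022566)=-0.097079.
Sum = -0.715673, so H' = 0.7157.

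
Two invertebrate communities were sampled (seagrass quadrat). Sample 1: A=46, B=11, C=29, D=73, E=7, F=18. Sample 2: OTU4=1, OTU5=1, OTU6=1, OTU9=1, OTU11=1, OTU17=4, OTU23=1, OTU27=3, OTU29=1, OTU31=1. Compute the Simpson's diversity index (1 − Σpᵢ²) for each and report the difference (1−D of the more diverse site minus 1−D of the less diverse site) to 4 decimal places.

0.1127

Sample 1: N=184, proportions 0.25, 0.059783, 0.157609, 0.396739, 0.038043, 0.097826, giving 1−D = 0.740666 (working shown to 6 dp, full precision carried).
Sample 2: N=15, proportions 0.066667, 0.066667, 0.066667, 0.066667, 0.066667, 0.266667, 0.066667, 0.2, 0.066667, 0.066667, giving 1−D = 0.853333.
Difference = |0.740666 − 0.853333| = 0.112667, i.e. 0.1127 to 4 decimal places.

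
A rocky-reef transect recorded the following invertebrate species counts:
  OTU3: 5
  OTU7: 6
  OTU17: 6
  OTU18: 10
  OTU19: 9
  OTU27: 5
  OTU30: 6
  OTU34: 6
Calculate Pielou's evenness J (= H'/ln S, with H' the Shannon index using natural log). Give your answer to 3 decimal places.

0.985

Total N = 5+6+6+10+9+5+6+6 = 53, so the proportions are 0.09434, 0.11321, 0.11321, 0.18868, 0.16981, 0.09434, 0.11321, 0.11321 (working shown to 5 dp, full precision carried).
H' = −Σ pᵢ ln pᵢ = −((-0.22272) + (-0.24663) + (-0.24663) + (-0.31466) + (-0.30109) + (-0.22272) + (-0.24663) + (-0.24663)) = 2.04770.
With S = 8 species, ln S = 2.07944, so J = 2.04770/2.07944 = 0.98473, i.e. 0.985 to 3 decimal places.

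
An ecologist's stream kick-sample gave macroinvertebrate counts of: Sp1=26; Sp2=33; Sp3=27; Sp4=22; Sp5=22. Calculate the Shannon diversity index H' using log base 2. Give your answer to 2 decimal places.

Total N = 26+33+27+22+22 = 130, so the proportions are 0.2, 0.2538, 0.2077, 0.1692, 0.1692 (working shown to 4 dp, full precision carried).
Each pᵢ log₂ pᵢ term: 0.2×(-2.3219)=-0.4644, 0.2538×(-1.9780)=-0.5021, 0.2077×(-2.2675)=-0.4709, 0.1692×(-2.5629)=-0.4337, 0.1692×(-2.5629)=-0.4337.
Sum = -2.3049, so H' = 2.30.

2.30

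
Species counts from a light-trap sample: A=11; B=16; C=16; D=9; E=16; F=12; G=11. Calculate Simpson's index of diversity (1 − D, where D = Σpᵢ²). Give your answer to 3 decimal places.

Total N = 11+16+16+9+16+12+11 = 91, so the proportions are 0.12088, 0.17582, 0.17582, 0.0989, 0.17582, 0.13187, 0.12088 (working shown to 5 dp, full precision carried).
D = 0.12088² + 0.17582² + 0.17582² + 0.0989² + 0.17582² + 0.13187² + 0.12088² = 0.01461 + 0.03091 + 0.03091 + 0.00978 + 0.03091 + 0.01739 + 0.01461 = 0.14914.
So 1 − D = 0.85086, i.e. 0.851 to 3 decimal places.

0.851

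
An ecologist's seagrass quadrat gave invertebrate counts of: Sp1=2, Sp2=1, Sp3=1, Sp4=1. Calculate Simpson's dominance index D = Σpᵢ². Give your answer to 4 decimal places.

0.2800

Total N = 2+1+1+1 = 5, so the proportions are 0.4, 0.2, 0.2, 0.2 (working shown to 6 dp, full precision carried).
D = 0.4² + 0.2² + 0.2² + 0.2² = 0.160000 + 0.040000 + 0.040000 + 0.040000 = 0.280000.
To 4 decimal places, D = 0.2800.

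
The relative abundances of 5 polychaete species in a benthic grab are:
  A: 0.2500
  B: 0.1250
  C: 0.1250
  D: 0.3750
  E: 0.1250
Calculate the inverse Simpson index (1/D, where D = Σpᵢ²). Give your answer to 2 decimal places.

D = 0.25² + 0.125² + 0.125² + 0.375² + 0.125² = 0.062500 + 0.015625 + 0.015625 + 0.140625 + 0.015625 = 0.250000 (working shown to 6 dp, full precision carried).
So 1/D = 4.0000, i.e. 4.00 to 2 decimal places.

4.00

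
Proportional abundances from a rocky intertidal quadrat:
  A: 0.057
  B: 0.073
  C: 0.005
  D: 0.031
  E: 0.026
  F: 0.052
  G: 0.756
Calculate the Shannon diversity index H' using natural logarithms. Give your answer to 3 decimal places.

Each pᵢ ln pᵢ term (working shown to 5 dp, full precision carried): 0.057×(-2.86470)=-0.16329, 0.073×(-2.61730)=-0.19106, 0.005×(-5.29832)=-0.02649, 0.031×(-3.47377)=-0.10769, 0.026×(-3.64966)=-0.09489, 0.052×(-2.95651)=-0.15374, 0.756×(-0.27971)=-0.21146.
Sum = -0.94862, so H' = 0.949.

0.949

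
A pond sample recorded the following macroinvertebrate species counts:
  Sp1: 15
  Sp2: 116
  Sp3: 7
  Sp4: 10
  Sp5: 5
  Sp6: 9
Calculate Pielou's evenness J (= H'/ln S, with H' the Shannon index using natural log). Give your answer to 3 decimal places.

Total N = 15+116+7+10+5+9 = 162, so the proportions are 0.09259, 0.71605, 0.04321, 0.06173, 0.03086, 0.05556 (working shown to 5 dp, full precision carried).
H' = −Σ pᵢ ln pᵢ = −((-0.22033) + (-0.23916) + (-0.13575) + (-0.17191) + (-0.10735) + (-0.16058)) = 1.03509.
With S = 6 species, ln S = 1.79176, so J = 1.03509/1.79176 = 0.57769, i.e. 0.578 to 3 decimal places.

0.578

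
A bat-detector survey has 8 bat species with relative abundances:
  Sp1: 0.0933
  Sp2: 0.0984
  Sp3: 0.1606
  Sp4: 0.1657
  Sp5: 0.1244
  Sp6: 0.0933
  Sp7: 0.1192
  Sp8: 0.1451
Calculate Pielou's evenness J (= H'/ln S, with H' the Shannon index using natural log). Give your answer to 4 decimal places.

H' = −Σ pᵢ ln pᵢ = −((-0.221302) + (-0.228162) + (-0.293711) + (-0.297858) + (-0.259281) + (-0.221302) + (-0.253533) + (-0.280091)) = 2.055239 (working shown to 6 dp, full precision carried).
With S = 8 species, ln S = 2.079442, so J = 2.055239/2.079442 = 0.988361, i.e. 0.9884 to 4 decimal places.

0.9884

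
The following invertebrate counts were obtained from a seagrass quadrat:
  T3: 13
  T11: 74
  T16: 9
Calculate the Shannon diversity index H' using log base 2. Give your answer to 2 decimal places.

Total N = 13+74+9 = 96, so the proportions are 0.1354, 0.7708, 0.0938 (working shown to 4 dp, full precision carried).
Each pᵢ log₂ pᵢ term: 0.1354×(-2.8845)=-0.3906, 0.7708×(-0.3755)=-0.2895, 0.0938×(-3.4150)=-0.3202.
Sum = -1.0002, so H' = 1.00.

1.00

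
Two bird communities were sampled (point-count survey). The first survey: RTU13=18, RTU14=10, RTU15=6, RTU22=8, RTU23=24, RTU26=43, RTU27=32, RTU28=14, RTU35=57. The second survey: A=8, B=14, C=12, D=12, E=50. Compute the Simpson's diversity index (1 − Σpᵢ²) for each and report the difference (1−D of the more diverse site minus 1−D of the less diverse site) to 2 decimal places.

0.17

The first survey: N=212, proportions 0.0849, 0.0472, 0.0283, 0.0377, 0.1132, 0.2028, 0.1509, 0.066, 0.2689, giving 1−D = 0.8350 (working shown to 4 dp, full precision carried).
The second survey: N=96, proportions 0.0833, 0.1458, 0.125, 0.125, 0.5208, giving 1−D = 0.6693.
Difference = |0.8350 − 0.6693| = 0.1657, i.e. 0.17 to 2 decimal places.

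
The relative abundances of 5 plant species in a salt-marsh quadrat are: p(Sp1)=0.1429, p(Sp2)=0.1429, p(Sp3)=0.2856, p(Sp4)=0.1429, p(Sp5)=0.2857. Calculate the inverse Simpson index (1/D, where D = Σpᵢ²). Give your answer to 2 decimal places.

D = 0.1429² + 0.1429² + 0.2856² + 0.1429² + 0.2857² = 0.020420 + 0.020420 + 0.081567 + 0.020420 + 0.081624 = 0.224453 (working shown to 6 dp, full precision carried).
So 1/D = 4.4553, i.e. 4.46 to 2 decimal places.

4.46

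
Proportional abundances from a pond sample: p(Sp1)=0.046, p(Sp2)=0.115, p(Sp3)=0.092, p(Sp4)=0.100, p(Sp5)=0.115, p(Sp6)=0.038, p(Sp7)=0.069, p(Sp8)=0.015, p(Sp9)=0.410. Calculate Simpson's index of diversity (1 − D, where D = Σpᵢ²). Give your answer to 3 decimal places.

D = 0.046² + 0.115² + 0.092² + 0.1² + 0.115² + 0.038² + 0.069² + 0.015² + 0.41² = 0.00212 + 0.01323 + 0.00846 + 0.01000 + 0.01323 + 0.00144 + 0.00476 + 0.00022 + 0.16810 = 0.22156 (working shown to 5 dp, full precision carried).
So 1 − D = 0.77844, i.e. 0.778 to 3 decimal places.

0.778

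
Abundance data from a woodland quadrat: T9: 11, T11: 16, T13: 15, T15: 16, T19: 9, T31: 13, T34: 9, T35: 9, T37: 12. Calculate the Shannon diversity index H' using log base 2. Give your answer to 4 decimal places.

3.1325

Total N = 11+16+15+16+9+13+9+9+12 = 110, so the proportions are 0.1, 0.145455, 0.136364, 0.145455, 0.081818, 0.118182, 0.081818, 0.081818, 0.109091 (working shown to 6 dp, full precision carried).
Each pᵢ log₂ pᵢ term: 0.1×(-3.321928)=-0.332193, 0.145455×(-2.781360)=-0.404561, 0.136364×(-2.874469)=-0.391973, 0.145455×(-2.781360)=-0.404561, 0.081818×(-3.611435)=-0.295481, 0.118182×(-3.080920)=-0.364109, 0.081818×(-3.611435)=-0.295481, 0.081818×(-3.611435)=-0.295481, 0.109091×(-3.196397)=-0.348698.
Sum = -3.132538, so H' = 3.1325.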